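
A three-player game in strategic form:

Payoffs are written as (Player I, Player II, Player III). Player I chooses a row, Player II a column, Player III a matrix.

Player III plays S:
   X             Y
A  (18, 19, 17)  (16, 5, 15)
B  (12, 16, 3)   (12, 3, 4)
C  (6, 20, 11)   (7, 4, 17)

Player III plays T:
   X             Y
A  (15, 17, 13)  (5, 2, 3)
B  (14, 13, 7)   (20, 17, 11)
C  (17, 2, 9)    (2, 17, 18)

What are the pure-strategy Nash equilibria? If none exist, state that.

(A, X, S): Player I gets 18, best alternative 12; Player II gets 19, best alternative 5; Player III gets 17, best alternative 13. No profitable deviation — NE.
(A, X, T): Player I can switch to C (15 → 17). Not NE.
(A, Y, S): Player II can switch to X (5 → 19). Not NE.
(A, Y, T): Player I can switch to B (5 → 20). Not NE.
(B, X, S): Player I can switch to A (12 → 18). Not NE.
(B, X, T): Player I can switch to A (14 → 15). Not NE.
(B, Y, S): Player I can switch to A (12 → 16). Not NE.
(B, Y, T): Player I gets 20, best alternative 5; Player II gets 17, best alternative 13; Player III gets 11, best alternative 4. No profitable deviation — NE.
(C, X, S): Player I can switch to A (6 → 18). Not NE.
(C, X, T): Player II can switch to Y (2 → 17). Not NE.
(The remaining 2 profiles each have a profitable deviation by the same check.)

The pure Nash equilibria are (A, X, S) and (B, Y, T).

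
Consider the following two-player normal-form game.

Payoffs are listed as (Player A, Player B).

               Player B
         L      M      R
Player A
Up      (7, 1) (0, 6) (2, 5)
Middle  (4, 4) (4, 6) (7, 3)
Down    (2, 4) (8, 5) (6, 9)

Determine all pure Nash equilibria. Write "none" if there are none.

(Up, L): Player B can switch to M (1 → 6). Not NE.
(Up, M): Player A can switch to Middle (0 → 4). Not NE.
(Up, R): Player A can switch to Middle (2 → 7). Not NE.
(Middle, L): Player A can switch to Up (4 → 7). Not NE.
(Middle, M): Player A can switch to Down (4 → 8). Not NE.
(Middle, R): Player B can switch to L (3 → 4). Not NE.
(Down, L): Player A can switch to Up (2 → 7). Not NE.
(Down, M): Player B can switch to R (5 → 9). Not NE.
(The remaining 1 profile has a profitable deviation by the same check.)

none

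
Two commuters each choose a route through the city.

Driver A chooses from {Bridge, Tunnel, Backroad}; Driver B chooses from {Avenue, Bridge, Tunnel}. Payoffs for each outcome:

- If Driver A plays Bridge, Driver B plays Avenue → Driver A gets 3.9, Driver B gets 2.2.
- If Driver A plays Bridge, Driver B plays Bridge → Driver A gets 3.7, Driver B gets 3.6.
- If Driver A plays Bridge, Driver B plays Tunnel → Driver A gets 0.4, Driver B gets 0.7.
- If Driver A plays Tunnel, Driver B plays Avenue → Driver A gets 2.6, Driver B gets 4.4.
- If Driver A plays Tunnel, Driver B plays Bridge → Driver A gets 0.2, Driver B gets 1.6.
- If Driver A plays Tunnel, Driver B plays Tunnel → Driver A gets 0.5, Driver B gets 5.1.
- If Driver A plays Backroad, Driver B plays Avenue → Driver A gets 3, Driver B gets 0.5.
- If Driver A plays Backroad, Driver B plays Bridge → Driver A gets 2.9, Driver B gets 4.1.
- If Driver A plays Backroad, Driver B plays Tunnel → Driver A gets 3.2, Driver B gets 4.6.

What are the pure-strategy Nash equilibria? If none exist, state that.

(Bridge, Bridge), (Backroad, Tunnel)

Mark each player's best response to every combination of opponents' strategies; a profile where every player is best-responding is a pure Nash equilibrium.
Driver A against Avenue: payoffs 3.9, 2.6, 3 → best response Bridge.
Driver A against Bridge: payoffs 3.7, 0.2, 2.9 → best response Bridge.
Driver A against Tunnel: payoffs 0.4, 0.5, 3.2 → best response Backroad.
Driver B against Bridge: payoffs 2.2, 3.6, 0.7 → best response Bridge.
Driver B against Tunnel: payoffs 4.4, 1.6, 5.1 → best response Tunnel.
Driver B against Backroad: payoffs 0.5, 4.1, 4.6 → best response Tunnel.
Mutual best responses: (Bridge, Bridge); (Backroad, Tunnel).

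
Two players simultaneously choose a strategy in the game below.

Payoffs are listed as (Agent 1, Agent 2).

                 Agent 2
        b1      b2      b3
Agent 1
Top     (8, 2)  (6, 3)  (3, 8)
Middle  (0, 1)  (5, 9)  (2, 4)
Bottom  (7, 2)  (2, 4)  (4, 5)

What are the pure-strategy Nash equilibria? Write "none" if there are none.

For each player, find the best response to each opponent profile; mutual best responses are the pure NE.
Agent 1 against b1: payoffs 8, 0, 7 → best response Top.
Agent 1 against b2: payoffs 6, 5, 2 → best response Top.
Agent 1 against b3: payoffs 3, 2, 4 → best response Bottom.
Agent 2 against Top: payoffs 2, 3, 8 → best response b3.
Agent 2 against Middle: payoffs 1, 9, 4 → best response b2.
Agent 2 against Bottom: payoffs 2, 4, 5 → best response b3.
Mutual best responses: (Bottom, b3).

Pure NE: (Bottom, b3)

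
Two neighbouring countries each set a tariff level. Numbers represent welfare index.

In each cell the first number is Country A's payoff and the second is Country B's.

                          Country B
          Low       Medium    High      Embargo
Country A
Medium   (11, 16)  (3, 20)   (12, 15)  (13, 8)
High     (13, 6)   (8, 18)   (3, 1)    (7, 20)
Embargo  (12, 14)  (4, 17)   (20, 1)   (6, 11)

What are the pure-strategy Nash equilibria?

No pure-strategy Nash equilibrium.

Country A against Low: payoffs 11, 13, 12 → best response High.
Country A against Medium: payoffs 3, 8, 4 → best response High.
Country A against High: payoffs 12, 3, 20 → best response Embargo.
Country A against Embargo: payoffs 13, 7, 6 → best response Medium.
Country B against Medium: payoffs 16, 20, 15, 8 → best response Medium.
Country B against High: payoffs 6, 18, 1, 20 → best response Embargo.
Country B against Embargo: payoffs 14, 17, 1, 11 → best response Medium.
No profile is a mutual best response for all players.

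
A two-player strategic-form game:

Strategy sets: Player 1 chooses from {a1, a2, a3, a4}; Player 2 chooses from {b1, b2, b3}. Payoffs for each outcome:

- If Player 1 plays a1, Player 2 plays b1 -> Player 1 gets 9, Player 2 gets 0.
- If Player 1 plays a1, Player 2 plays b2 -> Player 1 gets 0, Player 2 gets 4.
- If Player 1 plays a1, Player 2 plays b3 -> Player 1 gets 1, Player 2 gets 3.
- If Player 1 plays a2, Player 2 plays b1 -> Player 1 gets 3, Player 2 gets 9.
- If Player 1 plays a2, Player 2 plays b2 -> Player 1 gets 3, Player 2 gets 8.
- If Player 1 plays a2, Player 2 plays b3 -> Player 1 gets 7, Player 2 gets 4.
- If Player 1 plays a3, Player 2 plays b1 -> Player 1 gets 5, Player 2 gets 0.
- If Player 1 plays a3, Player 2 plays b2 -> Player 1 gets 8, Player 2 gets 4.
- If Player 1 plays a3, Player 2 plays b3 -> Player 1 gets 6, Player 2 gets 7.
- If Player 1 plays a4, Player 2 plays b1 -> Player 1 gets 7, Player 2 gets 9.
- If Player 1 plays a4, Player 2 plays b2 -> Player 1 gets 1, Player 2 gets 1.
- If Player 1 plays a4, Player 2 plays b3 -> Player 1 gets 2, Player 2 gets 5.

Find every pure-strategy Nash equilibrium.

For each player, find the best response to each opponent profile; mutual best responses are the pure NE.
Player 1 against b1: payoffs 9, 3, 5, 7 → best response a1.
Player 1 against b2: payoffs 0, 3, 8, 1 → best response a3.
Player 1 against b3: payoffs 1, 7, 6, 2 → best response a2.
Player 2 against a1: payoffs 0, 4, 3 → best response b2.
Player 2 against a2: payoffs 9, 8, 4 → best response b1.
Player 2 against a3: payoffs 0, 4, 7 → best response b3.
Player 2 against a4: payoffs 9, 1, 5 → best response b1.
No profile is a mutual best response for all players.

none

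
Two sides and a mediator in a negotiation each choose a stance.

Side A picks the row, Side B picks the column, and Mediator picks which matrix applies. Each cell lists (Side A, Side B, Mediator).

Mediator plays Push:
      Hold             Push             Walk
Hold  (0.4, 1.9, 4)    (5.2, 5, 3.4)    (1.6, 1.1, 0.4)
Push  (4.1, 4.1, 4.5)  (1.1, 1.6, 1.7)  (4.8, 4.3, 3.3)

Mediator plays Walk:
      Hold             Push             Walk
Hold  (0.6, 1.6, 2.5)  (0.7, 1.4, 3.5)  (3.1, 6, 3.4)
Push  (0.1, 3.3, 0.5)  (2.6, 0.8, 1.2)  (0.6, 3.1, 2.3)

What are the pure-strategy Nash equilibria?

(Hold, Hold, Push): Side A can switch to Push (0.4 → 4.1). Not NE.
(Hold, Hold, Walk): Side B can switch to Walk (1.6 → 6). Not NE.
(Hold, Push, Push): Mediator can switch to Walk (3.4 → 3.5). Not NE.
(Hold, Push, Walk): Side A can switch to Push (0.7 → 2.6). Not NE.
(Hold, Walk, Push): Side A can switch to Push (1.6 → 4.8). Not NE.
(Hold, Walk, Walk): Side A gets 3.1, best alternative 0.6; Side B gets 6, best alternative 1.6; Mediator gets 3.4, best alternative 0.4. No profitable deviation — NE.
(Push, Hold, Push): Side B can switch to Walk (4.1 → 4.3). Not NE.
(Push, Hold, Walk): Side A can switch to Hold (0.1 → 0.6). Not NE.
(Push, Push, Push): Side A can switch to Hold (1.1 → 5.2). Not NE.
(Push, Walk, Push): Side A gets 4.8, best alternative 1.6; Side B gets 4.3, best alternative 4.1; Mediator gets 3.3, best alternative 2.3. No profitable deviation — NE.
(The remaining 2 profiles each have a profitable deviation by the same check.)

The pure Nash equilibria are (Hold, Walk, Walk) and (Push, Walk, Push).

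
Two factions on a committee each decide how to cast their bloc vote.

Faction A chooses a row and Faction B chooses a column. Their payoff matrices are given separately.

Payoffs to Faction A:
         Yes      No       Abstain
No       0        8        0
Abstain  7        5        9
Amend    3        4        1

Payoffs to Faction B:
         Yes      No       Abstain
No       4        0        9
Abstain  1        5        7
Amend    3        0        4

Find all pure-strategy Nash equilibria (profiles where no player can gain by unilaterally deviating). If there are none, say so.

Pure NE: (Abstain, Abstain)

For each player, find the best response to each opponent profile; mutual best responses are the pure NE.
Faction A against Yes: payoffs 0, 7, 3 → best response Abstain.
Faction A against No: payoffs 8, 5, 4 → best response No.
Faction A against Abstain: payoffs 0, 9, 1 → best response Abstain.
Faction B against No: payoffs 4, 0, 9 → best response Abstain.
Faction B against Abstain: payoffs 1, 5, 7 → best response Abstain.
Faction B against Amend: payoffs 3, 0, 4 → best response Abstain.
Mutual best responses: (Abstain, Abstain).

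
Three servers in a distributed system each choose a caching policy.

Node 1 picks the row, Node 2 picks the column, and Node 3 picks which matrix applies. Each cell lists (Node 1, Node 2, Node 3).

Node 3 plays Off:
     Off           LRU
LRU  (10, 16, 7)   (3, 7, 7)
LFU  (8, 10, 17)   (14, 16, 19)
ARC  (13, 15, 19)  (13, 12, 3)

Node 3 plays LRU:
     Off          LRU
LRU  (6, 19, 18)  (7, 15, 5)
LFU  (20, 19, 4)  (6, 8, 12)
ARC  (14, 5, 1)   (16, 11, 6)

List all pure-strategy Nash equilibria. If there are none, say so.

(LFU, LRU, Off) and (ARC, Off, Off) and (ARC, LRU, LRU)

(LRU, Off, Off): Node 1 can switch to ARC (10 → 13). Not NE.
(LRU, Off, LRU): Node 1 can switch to LFU (6 → 20). Not NE.
(LRU, LRU, Off): Node 1 can switch to LFU (3 → 14). Not NE.
(LRU, LRU, LRU): Node 1 can switch to ARC (7 → 16). Not NE.
(LFU, Off, Off): Node 1 can switch to LRU (8 → 10). Not NE.
(LFU, Off, LRU): Node 3 can switch to Off (4 → 17). Not NE.
(LFU, LRU, Off): Node 1 gets 14, best alternative 13; Node 2 gets 16, best alternative 10; Node 3 gets 19, best alternative 12. No profitable deviation — NE.
(LFU, LRU, LRU): Node 1 can switch to LRU (6 → 7). Not NE.
(ARC, Off, Off): Node 1 gets 13, best alternative 10; Node 2 gets 15, best alternative 12; Node 3 gets 19, best alternative 1. No profitable deviation — NE.
(ARC, Off, LRU): Node 1 can switch to LFU (14 → 20). Not NE.
(ARC, LRU, Off): Node 1 can switch to LFU (13 → 14). Not NE.
(ARC, LRU, LRU): Node 1 gets 16, best alternative 7; Node 2 gets 11, best alternative 5; Node 3 gets 6, best alternative 3. No profitable deviation — NE.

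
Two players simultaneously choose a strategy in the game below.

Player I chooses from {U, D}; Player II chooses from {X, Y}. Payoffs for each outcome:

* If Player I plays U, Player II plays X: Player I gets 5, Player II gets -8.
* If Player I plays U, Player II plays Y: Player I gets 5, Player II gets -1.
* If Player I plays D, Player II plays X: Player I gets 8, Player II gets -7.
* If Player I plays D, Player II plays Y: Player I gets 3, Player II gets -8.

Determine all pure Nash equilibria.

Pure-strategy Nash equilibria: (U, Y); (D, X)

(U, X): Player I can switch to D (5 → 8). Not NE.
(U, Y): Player I gets 5, best alternative 3; Player II gets -1, best alternative -8. No profitable deviation — NE.
(D, X): Player I gets 8, best alternative 5; Player II gets -7, best alternative -8. No profitable deviation — NE.
(D, Y): Player I can switch to U (3 → 5). Not NE.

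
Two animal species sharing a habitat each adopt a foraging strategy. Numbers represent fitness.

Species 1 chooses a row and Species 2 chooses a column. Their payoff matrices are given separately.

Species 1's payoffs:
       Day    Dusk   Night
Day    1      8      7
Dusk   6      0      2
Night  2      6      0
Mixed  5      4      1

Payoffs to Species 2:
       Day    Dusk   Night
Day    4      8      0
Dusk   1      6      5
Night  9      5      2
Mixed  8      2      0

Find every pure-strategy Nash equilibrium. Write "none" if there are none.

Species 1 against Day: payoffs 1, 6, 2, 5 → best response Dusk.
Species 1 against Dusk: payoffs 8, 0, 6, 4 → best response Day.
Species 1 against Night: payoffs 7, 2, 0, 1 → best response Day.
Species 2 against Day: payoffs 4, 8, 0 → best response Dusk.
Species 2 against Dusk: payoffs 1, 6, 5 → best response Dusk.
Species 2 against Night: payoffs 9, 5, 2 → best response Day.
Species 2 against Mixed: payoffs 8, 2, 0 → best response Day.
Mutual best responses: (Day, Dusk).

Pure NE: (Day, Dusk)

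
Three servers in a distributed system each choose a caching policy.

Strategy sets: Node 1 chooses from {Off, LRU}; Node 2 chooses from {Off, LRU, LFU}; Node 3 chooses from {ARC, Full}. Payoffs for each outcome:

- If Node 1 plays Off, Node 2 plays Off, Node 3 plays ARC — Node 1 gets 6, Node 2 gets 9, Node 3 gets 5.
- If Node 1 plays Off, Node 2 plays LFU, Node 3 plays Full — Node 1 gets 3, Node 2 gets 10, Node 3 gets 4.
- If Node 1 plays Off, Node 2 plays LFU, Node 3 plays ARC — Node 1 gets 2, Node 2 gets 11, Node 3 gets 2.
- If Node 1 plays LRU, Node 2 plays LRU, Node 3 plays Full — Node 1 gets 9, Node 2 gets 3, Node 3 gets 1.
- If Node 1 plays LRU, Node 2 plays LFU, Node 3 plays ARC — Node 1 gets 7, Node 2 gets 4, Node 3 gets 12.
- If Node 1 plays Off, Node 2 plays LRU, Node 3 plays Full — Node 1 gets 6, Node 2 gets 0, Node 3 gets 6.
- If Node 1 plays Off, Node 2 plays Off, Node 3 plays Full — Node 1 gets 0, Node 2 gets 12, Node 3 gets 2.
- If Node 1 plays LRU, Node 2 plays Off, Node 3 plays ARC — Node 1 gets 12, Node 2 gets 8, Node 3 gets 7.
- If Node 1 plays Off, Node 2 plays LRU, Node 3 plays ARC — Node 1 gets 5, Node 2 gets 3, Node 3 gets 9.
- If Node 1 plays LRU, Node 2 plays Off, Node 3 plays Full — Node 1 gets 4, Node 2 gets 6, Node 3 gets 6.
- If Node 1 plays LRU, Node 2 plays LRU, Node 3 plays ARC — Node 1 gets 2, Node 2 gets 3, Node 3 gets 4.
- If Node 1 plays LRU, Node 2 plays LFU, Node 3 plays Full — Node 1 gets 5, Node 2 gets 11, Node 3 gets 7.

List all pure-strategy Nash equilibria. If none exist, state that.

Pure NE: (LRU, Off, ARC)

Node 1 against (Off, ARC): payoffs 6, 12 → best response LRU.
Node 1 against (Off, Full): payoffs 0, 4 → best response LRU.
Node 1 against (LRU, ARC): payoffs 5, 2 → best response Off.
Node 1 against (LRU, Full): payoffs 6, 9 → best response LRU.
Node 1 against (LFU, ARC): payoffs 2, 7 → best response LRU.
Node 1 against (LFU, Full): payoffs 3, 5 → best response LRU.
Node 2 against (Off, ARC): payoffs 9, 3, 11 → best response LFU.
Node 2 against (Off, Full): payoffs 12, 0, 10 → best response Off.
Node 2 against (LRU, ARC): payoffs 8, 3, 4 → best response Off.
Node 2 against (LRU, Full): payoffs 6, 3, 11 → best response LFU.
Node 3 against (Off, Off): payoffs 5, 2 → best response ARC.
Node 3 against (Off, LRU): payoffs 9, 6 → best response ARC.
Node 3 against (Off, LFU): payoffs 2, 4 → best response Full.
Node 3 against (LRU, Off): payoffs 7, 6 → best response ARC.
Node 3 against (LRU, LRU): payoffs 4, 1 → best response ARC.
Node 3 against (LRU, LFU): payoffs 12, 7 → best response ARC.
Mutual best responses: (LRU, Off, ARC).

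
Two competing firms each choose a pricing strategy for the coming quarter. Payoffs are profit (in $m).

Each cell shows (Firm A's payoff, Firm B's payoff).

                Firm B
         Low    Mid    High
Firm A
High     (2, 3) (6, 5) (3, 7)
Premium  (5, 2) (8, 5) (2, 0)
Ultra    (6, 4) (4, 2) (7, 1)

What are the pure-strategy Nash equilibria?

(Premium, Mid), (Ultra, Low)

(High, Low): Firm A can switch to Premium (2 → 5). Not NE.
(High, Mid): Firm A can switch to Premium (6 → 8). Not NE.
(High, High): Firm A can switch to Ultra (3 → 7). Not NE.
(Premium, Low): Firm A can switch to Ultra (5 → 6). Not NE.
(Premium, Mid): Firm A gets 8, best alternative 6; Firm B gets 5, best alternative 2. No profitable deviation — NE.
(Premium, High): Firm A can switch to High (2 → 3). Not NE.
(Ultra, Low): Firm A gets 6, best alternative 5; Firm B gets 4, best alternative 2. No profitable deviation — NE.
(Ultra, Mid): Firm A can switch to High (4 → 6). Not NE.
(The remaining 1 profile has a profitable deviation by the same check.)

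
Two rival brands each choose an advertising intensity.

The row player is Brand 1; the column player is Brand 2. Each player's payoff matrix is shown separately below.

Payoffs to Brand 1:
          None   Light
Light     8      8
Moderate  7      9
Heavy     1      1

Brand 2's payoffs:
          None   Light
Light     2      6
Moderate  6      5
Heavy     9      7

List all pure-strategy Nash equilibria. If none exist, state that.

No pure-strategy Nash equilibrium.

For each player, find the best response to each opponent profile; mutual best responses are the pure NE.
Brand 1 against None: payoffs 8, 7, 1 → best response Light.
Brand 1 against Light: payoffs 8, 9, 1 → best response Moderate.
Brand 2 against Light: payoffs 2, 6 → best response Light.
Brand 2 against Moderate: payoffs 6, 5 → best response None.
Brand 2 against Heavy: payoffs 9, 7 → best response None.
No profile is a mutual best response for all players.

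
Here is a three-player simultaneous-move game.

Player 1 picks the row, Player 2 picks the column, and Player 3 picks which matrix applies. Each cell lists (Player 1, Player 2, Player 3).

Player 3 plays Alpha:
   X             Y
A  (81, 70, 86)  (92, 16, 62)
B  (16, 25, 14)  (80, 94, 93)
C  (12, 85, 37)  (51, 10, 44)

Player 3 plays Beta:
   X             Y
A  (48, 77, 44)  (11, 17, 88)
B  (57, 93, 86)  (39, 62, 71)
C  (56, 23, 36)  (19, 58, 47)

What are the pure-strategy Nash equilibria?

(A, X, Alpha): Player 1 gets 81, best alternative 16; Player 2 gets 70, best alternative 16; Player 3 gets 86, best alternative 44. No profitable deviation — NE.
(A, X, Beta): Player 1 can switch to B (48 → 57). Not NE.
(A, Y, Alpha): Player 2 can switch to X (16 → 70). Not NE.
(A, Y, Beta): Player 1 can switch to B (11 → 39). Not NE.
(B, X, Alpha): Player 1 can switch to A (16 → 81). Not NE.
(B, X, Beta): Player 1 gets 57, best alternative 56; Player 2 gets 93, best alternative 62; Player 3 gets 86, best alternative 14. No profitable deviation — NE.
(B, Y, Alpha): Player 1 can switch to A (80 → 92). Not NE.
(B, Y, Beta): Player 2 can switch to X (62 → 93). Not NE.
(C, X, Alpha): Player 1 can switch to A (12 → 81). Not NE.
(C, X, Beta): Player 1 can switch to B (56 → 57). Not NE.
(The remaining 2 profiles each have a profitable deviation by the same check.)

Pure-strategy Nash equilibria: (A, X, Alpha), (B, X, Beta)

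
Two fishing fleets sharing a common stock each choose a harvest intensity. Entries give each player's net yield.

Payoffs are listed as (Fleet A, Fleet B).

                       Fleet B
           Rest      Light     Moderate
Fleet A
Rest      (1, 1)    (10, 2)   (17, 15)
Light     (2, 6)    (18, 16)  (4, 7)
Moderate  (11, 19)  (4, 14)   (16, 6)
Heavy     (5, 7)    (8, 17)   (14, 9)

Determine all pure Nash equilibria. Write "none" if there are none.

The pure Nash equilibria are (Rest, Moderate), (Light, Light), (Moderate, Rest).

Fleet A against Rest: payoffs 1, 2, 11, 5 → best response Moderate.
Fleet A against Light: payoffs 10, 18, 4, 8 → best response Light.
Fleet A against Moderate: payoffs 17, 4, 16, 14 → best response Rest.
Fleet B against Rest: payoffs 1, 2, 15 → best response Moderate.
Fleet B against Light: payoffs 6, 16, 7 → best response Light.
Fleet B against Moderate: payoffs 19, 14, 6 → best response Rest.
Fleet B against Heavy: payoffs 7, 17, 9 → best response Light.
Mutual best responses: (Rest, Moderate); (Light, Light); (Moderate, Rest).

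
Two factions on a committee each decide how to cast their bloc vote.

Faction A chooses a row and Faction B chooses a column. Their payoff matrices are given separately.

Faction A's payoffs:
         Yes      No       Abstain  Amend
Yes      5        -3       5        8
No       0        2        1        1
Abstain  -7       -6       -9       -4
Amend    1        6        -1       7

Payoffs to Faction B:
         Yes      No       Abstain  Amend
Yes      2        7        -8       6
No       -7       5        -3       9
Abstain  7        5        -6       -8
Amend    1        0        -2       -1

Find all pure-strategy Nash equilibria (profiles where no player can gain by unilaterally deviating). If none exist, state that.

No pure-strategy Nash equilibrium.

Faction A against Yes: payoffs 5, 0, -7, 1 → best response Yes.
Faction A against No: payoffs -3, 2, -6, 6 → best response Amend.
Faction A against Abstain: payoffs 5, 1, -9, -1 → best response Yes.
Faction A against Amend: payoffs 8, 1, -4, 7 → best response Yes.
Faction B against Yes: payoffs 2, 7, -8, 6 → best response No.
Faction B against No: payoffs -7, 5, -3, 9 → best response Amend.
Faction B against Abstain: payoffs 7, 5, -6, -8 → best response Yes.
Faction B against Amend: payoffs 1, 0, -2, -1 → best response Yes.
No profile is a mutual best response for all players.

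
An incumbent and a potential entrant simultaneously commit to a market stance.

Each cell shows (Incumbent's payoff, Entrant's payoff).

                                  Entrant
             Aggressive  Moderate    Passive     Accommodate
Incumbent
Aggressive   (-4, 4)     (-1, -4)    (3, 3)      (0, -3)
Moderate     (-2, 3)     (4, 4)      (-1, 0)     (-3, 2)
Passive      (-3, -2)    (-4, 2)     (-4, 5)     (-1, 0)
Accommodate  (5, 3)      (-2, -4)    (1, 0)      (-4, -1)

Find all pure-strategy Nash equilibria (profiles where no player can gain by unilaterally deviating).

Pure-strategy Nash equilibria: (Moderate, Moderate), (Accommodate, Aggressive)

For each strategy profile, look for a profitable unilateral deviation.
(Aggressive, Aggressive): Incumbent can switch to Moderate (-4 → -2). Not NE.
(Aggressive, Moderate): Incumbent can switch to Moderate (-1 → 4). Not NE.
(Aggressive, Passive): Entrant can switch to Aggressive (3 → 4). Not NE.
(Aggressive, Accommodate): Entrant can switch to Aggressive (-3 → 4). Not NE.
(Moderate, Aggressive): Incumbent can switch to Accommodate (-2 → 5). Not NE.
(Moderate, Moderate): Incumbent gets 4, best alternative -1; Entrant gets 4, best alternative 3. No profitable deviation — NE.
(Moderate, Passive): Incumbent can switch to Aggressive (-1 → 3). Not NE.
(Accommodate, Aggressive): Incumbent gets 5, best alternative -2; Entrant gets 3, best alternative 0. No profitable deviation — NE.
(The remaining 8 profiles each have a profitable deviation by the same check.)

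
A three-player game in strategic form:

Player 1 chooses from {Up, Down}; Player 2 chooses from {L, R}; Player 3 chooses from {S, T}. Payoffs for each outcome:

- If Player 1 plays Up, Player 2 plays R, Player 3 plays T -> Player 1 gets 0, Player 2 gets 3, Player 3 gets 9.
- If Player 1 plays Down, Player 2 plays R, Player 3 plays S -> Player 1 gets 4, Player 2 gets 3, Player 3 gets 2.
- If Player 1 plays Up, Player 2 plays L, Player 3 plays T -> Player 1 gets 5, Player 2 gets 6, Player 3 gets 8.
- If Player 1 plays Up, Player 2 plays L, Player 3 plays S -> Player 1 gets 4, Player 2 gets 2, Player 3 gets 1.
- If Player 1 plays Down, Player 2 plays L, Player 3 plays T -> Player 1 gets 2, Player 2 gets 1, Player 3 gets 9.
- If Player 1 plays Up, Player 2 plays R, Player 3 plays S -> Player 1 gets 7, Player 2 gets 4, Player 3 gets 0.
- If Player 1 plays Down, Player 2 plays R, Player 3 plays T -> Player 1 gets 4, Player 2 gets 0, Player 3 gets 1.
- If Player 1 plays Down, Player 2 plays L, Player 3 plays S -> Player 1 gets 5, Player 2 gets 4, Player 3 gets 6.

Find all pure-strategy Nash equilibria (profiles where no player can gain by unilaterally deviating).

For each player, find the best response to each opponent profile; mutual best responses are the pure NE.
Player 1 against (L, S): payoffs 4, 5 → best response Down.
Player 1 against (L, T): payoffs 5, 2 → best response Up.
Player 1 against (R, S): payoffs 7, 4 → best response Up.
Player 1 against (R, T): payoffs 0, 4 → best response Down.
Player 2 against (Up, S): payoffs 2, 4 → best response R.
Player 2 against (Up, T): payoffs 6, 3 → best response L.
Player 2 against (Down, S): payoffs 4, 3 → best response L.
Player 2 against (Down, T): payoffs 1, 0 → best response L.
Player 3 against (Up, L): payoffs 1, 8 → best response T.
Player 3 against (Up, R): payoffs 0, 9 → best response T.
Player 3 against (Down, L): payoffs 6, 9 → best response T.
Player 3 against (Down, R): payoffs 2, 1 → best response S.
Mutual best responses: (Up, L, T).

(Up, L, T)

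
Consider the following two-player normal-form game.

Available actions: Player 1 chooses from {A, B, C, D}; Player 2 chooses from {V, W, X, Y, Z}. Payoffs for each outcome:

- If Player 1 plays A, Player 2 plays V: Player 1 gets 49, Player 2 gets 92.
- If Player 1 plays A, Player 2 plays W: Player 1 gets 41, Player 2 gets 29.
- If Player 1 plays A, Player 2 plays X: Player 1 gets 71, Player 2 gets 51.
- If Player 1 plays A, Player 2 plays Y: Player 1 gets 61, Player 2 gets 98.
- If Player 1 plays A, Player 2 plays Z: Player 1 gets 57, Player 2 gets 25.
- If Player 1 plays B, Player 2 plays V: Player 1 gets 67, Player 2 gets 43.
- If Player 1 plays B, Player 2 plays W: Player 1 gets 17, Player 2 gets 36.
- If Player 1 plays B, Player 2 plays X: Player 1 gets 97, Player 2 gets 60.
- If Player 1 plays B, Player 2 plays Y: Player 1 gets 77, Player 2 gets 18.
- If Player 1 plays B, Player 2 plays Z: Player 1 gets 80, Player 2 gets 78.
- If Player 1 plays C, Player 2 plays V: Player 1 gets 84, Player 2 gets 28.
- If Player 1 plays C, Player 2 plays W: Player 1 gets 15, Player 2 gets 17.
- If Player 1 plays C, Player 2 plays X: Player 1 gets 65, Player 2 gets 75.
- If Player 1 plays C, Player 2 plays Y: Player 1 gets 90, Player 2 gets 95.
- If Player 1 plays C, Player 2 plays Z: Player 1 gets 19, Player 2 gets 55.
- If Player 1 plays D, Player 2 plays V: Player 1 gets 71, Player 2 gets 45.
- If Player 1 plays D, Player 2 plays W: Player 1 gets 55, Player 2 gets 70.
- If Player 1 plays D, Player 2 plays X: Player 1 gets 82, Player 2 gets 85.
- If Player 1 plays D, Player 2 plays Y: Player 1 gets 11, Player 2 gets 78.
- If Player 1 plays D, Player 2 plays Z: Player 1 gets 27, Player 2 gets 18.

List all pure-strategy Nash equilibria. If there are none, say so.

(B, Z), (C, Y)

Check each profile: it is a Nash equilibrium iff no player can strictly gain by switching unilaterally.
(A, V): Player 1 can switch to B (49 → 67). Not NE.
(A, W): Player 1 can switch to D (41 → 55). Not NE.
(A, X): Player 1 can switch to B (71 → 97). Not NE.
(A, Y): Player 1 can switch to B (61 → 77). Not NE.
(A, Z): Player 1 can switch to B (57 → 80). Not NE.
(B, V): Player 1 can switch to C (67 → 84). Not NE.
(B, W): Player 1 can switch to A (17 → 41). Not NE.
(B, X): Player 2 can switch to Z (60 → 78). Not NE.
(B, Y): Player 1 can switch to C (77 → 90). Not NE.
(B, Z): Player 1 gets 80, best alternative 57; Player 2 gets 78, best alternative 60. No profitable deviation — NE.
(C, V): Player 2 can switch to X (28 → 75). Not NE.
(C, Y): Player 1 gets 90, best alternative 77; Player 2 gets 95, best alternative 75. No profitable deviation — NE.
(The remaining 8 profiles each have a profitable deviation by the same check.)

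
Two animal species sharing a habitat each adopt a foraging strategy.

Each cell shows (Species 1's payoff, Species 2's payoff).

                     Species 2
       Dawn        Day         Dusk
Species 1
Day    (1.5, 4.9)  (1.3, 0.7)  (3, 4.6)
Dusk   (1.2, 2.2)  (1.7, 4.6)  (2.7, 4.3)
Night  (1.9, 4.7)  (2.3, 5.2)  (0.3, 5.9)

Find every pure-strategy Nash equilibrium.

There is no pure-strategy Nash equilibrium.

For each player, find the best response to each opponent profile; mutual best responses are the pure NE.
Species 1 against Dawn: payoffs 1.5, 1.2, 1.9 → best response Night.
Species 1 against Day: payoffs 1.3, 1.7, 2.3 → best response Night.
Species 1 against Dusk: payoffs 3, 2.7, 0.3 → best response Day.
Species 2 against Day: payoffs 4.9, 0.7, 4.6 → best response Dawn.
Species 2 against Dusk: payoffs 2.2, 4.6, 4.3 → best response Day.
Species 2 against Night: payoffs 4.7, 5.2, 5.9 → best response Dusk.
No profile is a mutual best response for all players.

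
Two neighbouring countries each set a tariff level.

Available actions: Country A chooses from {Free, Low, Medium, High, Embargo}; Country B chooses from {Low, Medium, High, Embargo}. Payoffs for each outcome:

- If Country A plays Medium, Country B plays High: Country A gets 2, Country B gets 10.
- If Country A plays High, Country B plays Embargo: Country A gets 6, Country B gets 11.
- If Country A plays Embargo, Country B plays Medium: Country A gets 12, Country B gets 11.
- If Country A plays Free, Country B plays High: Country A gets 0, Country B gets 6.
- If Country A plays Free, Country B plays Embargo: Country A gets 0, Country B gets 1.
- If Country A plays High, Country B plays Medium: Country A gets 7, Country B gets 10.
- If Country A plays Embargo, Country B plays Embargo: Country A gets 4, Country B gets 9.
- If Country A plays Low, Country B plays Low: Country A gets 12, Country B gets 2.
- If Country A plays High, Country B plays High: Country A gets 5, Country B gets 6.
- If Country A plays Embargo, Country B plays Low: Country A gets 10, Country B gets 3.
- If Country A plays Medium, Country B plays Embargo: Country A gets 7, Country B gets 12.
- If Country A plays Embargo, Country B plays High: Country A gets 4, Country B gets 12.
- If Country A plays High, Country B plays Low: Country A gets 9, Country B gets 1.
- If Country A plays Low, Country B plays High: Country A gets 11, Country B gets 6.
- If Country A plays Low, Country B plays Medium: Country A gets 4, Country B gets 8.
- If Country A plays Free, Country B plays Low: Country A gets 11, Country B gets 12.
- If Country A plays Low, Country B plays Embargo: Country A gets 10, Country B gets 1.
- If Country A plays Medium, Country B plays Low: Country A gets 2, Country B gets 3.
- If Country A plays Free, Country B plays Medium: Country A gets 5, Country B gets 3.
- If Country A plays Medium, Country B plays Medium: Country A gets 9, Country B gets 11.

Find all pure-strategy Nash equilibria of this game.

Country A against Low: payoffs 11, 12, 2, 9, 10 → best response Low.
Country A against Medium: payoffs 5, 4, 9, 7, 12 → best response Embargo.
Country A against High: payoffs 0, 11, 2, 5, 4 → best response Low.
Country A against Embargo: payoffs 0, 10, 7, 6, 4 → best response Low.
Country B against Free: payoffs 12, 3, 6, 1 → best response Low.
Country B against Low: payoffs 2, 8, 6, 1 → best response Medium.
Country B against Medium: payoffs 3, 11, 10, 12 → best response Embargo.
Country B against High: payoffs 1, 10, 6, 11 → best response Embargo.
Country B against Embargo: payoffs 3, 11, 12, 9 → best response High.
No profile is a mutual best response for all players.

There is no pure-strategy Nash equilibrium.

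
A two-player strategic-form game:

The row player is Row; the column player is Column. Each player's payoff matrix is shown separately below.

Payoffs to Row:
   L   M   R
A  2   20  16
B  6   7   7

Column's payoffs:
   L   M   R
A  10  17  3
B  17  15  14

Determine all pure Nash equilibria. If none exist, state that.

For each strategy profile, look for a profitable unilateral deviation.
(A, L): Row can switch to B (2 → 6). Not NE.
(A, M): Row gets 20, best alternative 7; Column gets 17, best alternative 10. No profitable deviation — NE.
(A, R): Column can switch to L (3 → 10). Not NE.
(B, L): Row gets 6, best alternative 2; Column gets 17, best alternative 15. No profitable deviation — NE.
(B, M): Row can switch to A (7 → 20). Not NE.
(B, R): Row can switch to A (7 → 16). Not NE.

The pure Nash equilibria are (A, M); (B, L).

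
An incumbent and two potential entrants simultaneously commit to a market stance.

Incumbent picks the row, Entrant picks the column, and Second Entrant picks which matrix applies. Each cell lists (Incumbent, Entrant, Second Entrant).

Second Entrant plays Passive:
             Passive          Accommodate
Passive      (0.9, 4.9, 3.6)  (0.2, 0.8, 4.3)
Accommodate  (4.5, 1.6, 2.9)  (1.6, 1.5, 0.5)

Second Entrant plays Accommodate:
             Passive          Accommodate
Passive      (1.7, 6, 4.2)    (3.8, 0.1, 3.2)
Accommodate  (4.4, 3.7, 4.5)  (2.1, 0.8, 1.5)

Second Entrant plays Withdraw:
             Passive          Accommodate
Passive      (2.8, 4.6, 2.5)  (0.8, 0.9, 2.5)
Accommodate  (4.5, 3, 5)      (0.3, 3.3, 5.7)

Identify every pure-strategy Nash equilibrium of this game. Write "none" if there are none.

Mark each player's best response to every combination of opponents' strategies; a profile where every player is best-responding is a pure Nash equilibrium.
Incumbent against (Passive, Passive): payoffs 0.9, 4.5 → best response Accommodate.
Incumbent against (Passive, Accommodate): payoffs 1.7, 4.4 → best response Accommodate.
Incumbent against (Passive, Withdraw): payoffs 2.8, 4.5 → best response Accommodate.
Incumbent against (Accommodate, Passive): payoffs 0.2, 1.6 → best response Accommodate.
Incumbent against (Accommodate, Accommodate): payoffs 3.8, 2.1 → best response Passive.
Incumbent against (Accommodate, Withdraw): payoffs 0.8, 0.3 → best response Passive.
Entrant against (Passive, Passive): payoffs 4.9, 0.8 → best response Passive.
Entrant against (Passive, Accommodate): payoffs 6, 0.1 → best response Passive.
Entrant against (Passive, Withdraw): payoffs 4.6, 0.9 → best response Passive.
Entrant against (Accommodate, Passive): payoffs 1.6, 1.5 → best response Passive.
Entrant against (Accommodate, Accommodate): payoffs 3.7, 0.8 → best response Passive.
Entrant against (Accommodate, Withdraw): payoffs 3, 3.3 → best response Accommodate.
Second Entrant against (Passive, Passive): payoffs 3.6, 4.2, 2.5 → best response Accommodate.
Second Entrant against (Passive, Accommodate): payoffs 4.3, 3.2, 2.5 → best response Passive.
Second Entrant against (Accommodate, Passive): payoffs 2.9, 4.5, 5 → best response Withdraw.
Second Entrant against (Accommodate, Accommodate): payoffs 0.5, 1.5, 5.7 → best response Withdraw.
No profile is a mutual best response for all players.

none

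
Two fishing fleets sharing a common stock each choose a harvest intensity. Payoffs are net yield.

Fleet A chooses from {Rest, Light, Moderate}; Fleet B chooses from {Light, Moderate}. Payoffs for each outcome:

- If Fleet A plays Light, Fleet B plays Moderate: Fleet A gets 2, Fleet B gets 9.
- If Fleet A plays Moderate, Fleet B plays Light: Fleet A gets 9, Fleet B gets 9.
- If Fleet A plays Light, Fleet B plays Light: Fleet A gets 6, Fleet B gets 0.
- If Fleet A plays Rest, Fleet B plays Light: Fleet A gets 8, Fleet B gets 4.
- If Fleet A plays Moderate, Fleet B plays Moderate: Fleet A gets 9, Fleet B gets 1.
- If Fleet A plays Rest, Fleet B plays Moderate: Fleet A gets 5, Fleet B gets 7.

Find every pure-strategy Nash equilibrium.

(Moderate, Light)

(Rest, Light): Fleet A can switch to Moderate (8 → 9). Not NE.
(Rest, Moderate): Fleet A can switch to Moderate (5 → 9). Not NE.
(Light, Light): Fleet A can switch to Rest (6 → 8). Not NE.
(Light, Moderate): Fleet A can switch to Rest (2 → 5). Not NE.
(Moderate, Light): Fleet A gets 9, best alternative 8; Fleet B gets 9, best alternative 1. No profitable deviation — NE.
(Moderate, Moderate): Fleet B can switch to Light (1 → 9). Not NE.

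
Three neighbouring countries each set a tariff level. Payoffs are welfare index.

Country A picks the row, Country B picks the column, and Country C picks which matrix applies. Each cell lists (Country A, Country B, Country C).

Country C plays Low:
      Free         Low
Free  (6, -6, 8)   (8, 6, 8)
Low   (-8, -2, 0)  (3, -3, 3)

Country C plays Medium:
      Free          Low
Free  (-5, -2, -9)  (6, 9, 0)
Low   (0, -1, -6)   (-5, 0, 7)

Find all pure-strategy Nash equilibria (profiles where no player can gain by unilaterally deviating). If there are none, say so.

(Free, Free, Low): Country B can switch to Low (-6 → 6). Not NE.
(Free, Free, Medium): Country A can switch to Low (-5 → 0). Not NE.
(Free, Low, Low): Country A gets 8, best alternative 3; Country B gets 6, best alternative -6; Country C gets 8, best alternative 0. No profitable deviation — NE.
(Free, Low, Medium): Country C can switch to Low (0 → 8). Not NE.
(Low, Free, Low): Country A can switch to Free (-8 → 6). Not NE.
(Low, Free, Medium): Country B can switch to Low (-1 → 0). Not NE.
(Low, Low, Low): Country A can switch to Free (3 → 8). Not NE.
(The remaining 1 profile has a profitable deviation by the same check.)

(Free, Low, Low)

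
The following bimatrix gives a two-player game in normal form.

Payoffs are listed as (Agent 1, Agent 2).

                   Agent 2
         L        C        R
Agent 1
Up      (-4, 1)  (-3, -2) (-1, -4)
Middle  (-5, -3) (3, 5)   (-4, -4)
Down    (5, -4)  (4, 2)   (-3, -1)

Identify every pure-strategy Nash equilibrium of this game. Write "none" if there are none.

Agent 1 against L: payoffs -4, -5, 5 → best response Down.
Agent 1 against C: payoffs -3, 3, 4 → best response Down.
Agent 1 against R: payoffs -1, -4, -3 → best response Up.
Agent 2 against Up: payoffs 1, -2, -4 → best response L.
Agent 2 against Middle: payoffs -3, 5, -4 → best response C.
Agent 2 against Down: payoffs -4, 2, -1 → best response C.
Mutual best responses: (Down, C).

Pure NE: (Down, C)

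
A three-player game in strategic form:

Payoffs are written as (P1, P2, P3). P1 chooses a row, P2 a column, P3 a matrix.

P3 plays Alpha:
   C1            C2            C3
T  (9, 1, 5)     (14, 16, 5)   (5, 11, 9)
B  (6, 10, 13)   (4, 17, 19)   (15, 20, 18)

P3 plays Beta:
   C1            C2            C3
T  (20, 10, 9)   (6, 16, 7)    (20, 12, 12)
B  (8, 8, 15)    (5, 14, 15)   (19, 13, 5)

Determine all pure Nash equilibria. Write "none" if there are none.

For each player, find the best response to each opponent profile; mutual best responses are the pure NE.
P1 against (C1, Alpha): payoffs 9, 6 → best response T.
P1 against (C1, Beta): payoffs 20, 8 → best response T.
P1 against (C2, Alpha): payoffs 14, 4 → best response T.
P1 against (C2, Beta): payoffs 6, 5 → best response T.
P1 against (C3, Alpha): payoffs 5, 15 → best response B.
P1 against (C3, Beta): payoffs 20, 19 → best response T.
P2 against (T, Alpha): payoffs 1, 16, 11 → best response C2.
P2 against (T, Beta): payoffs 10, 16, 12 → best response C2.
P2 against (B, Alpha): payoffs 10, 17, 20 → best response C3.
P2 against (B, Beta): payoffs 8, 14, 13 → best response C2.
P3 against (T, C1): payoffs 5, 9 → best response Beta.
P3 against (T, C2): payoffs 5, 7 → best response Beta.
P3 against (T, C3): payoffs 9, 12 → best response Beta.
P3 against (B, C1): payoffs 13, 15 → best response Beta.
P3 against (B, C2): payoffs 19, 15 → best response Alpha.
P3 against (B, C3): payoffs 18, 5 → best response Alpha.
Mutual best responses: (T, C2, Beta); (B, C3, Alpha).

(T, C2, Beta), (B, C3, Alpha)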